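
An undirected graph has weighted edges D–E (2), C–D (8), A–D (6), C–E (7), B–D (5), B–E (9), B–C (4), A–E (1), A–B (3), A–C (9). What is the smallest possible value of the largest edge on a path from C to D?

4

Comparing a few candidate routes:
C - E - D: max(7, 2) = 7
C - B - D: max(4, 5) = 5
C - B - A - E - D: max(4, 3, 1, 2) = 4
C - E - A - D: max(7, 1, 6) = 7
C - B - A - D: max(4, 3, 6) = 6
C - E - A - B - D: max(7, 1, 3, 5) = 7
Best route has worst link 4.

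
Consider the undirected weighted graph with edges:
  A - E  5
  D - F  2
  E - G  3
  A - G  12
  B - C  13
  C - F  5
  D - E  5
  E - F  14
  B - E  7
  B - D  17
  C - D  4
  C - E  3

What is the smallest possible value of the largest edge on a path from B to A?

7

Comparing a few candidate routes:
B - E - G - A: max(7, 3, 12) = 12
B - E - A: max(7, 5) = 7
B - C - D - E - A: max(13, 4, 5, 5) = 13
B - C - F - D - E - A: max(13, 5, 2, 5, 5) = 13
B - C - F - D - E - G - A: max(13, 5, 2, 5, 3, 12) = 13
Smallest bottleneck: 7.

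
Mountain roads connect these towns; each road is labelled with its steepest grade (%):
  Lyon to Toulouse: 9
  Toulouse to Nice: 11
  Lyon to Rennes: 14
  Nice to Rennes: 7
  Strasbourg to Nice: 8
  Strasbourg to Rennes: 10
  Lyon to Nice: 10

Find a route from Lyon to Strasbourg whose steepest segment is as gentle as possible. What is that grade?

Checking several routes:
Lyon -> Nice -> Strasbourg: max(10, 8) = 10
Lyon -> Toulouse -> Nice -> Strasbourg: max(9, 11, 8) = 11
Lyon -> Toulouse -> Nice -> Rennes -> Strasbourg: max(9, 11, 7, 10) = 11
Lyon -> Nice -> Rennes -> Strasbourg: max(10, 7, 10) = 10
Lyon -> Rennes -> Nice -> Strasbourg: max(14, 7, 8) = 14
Best route has worst link 10%.

10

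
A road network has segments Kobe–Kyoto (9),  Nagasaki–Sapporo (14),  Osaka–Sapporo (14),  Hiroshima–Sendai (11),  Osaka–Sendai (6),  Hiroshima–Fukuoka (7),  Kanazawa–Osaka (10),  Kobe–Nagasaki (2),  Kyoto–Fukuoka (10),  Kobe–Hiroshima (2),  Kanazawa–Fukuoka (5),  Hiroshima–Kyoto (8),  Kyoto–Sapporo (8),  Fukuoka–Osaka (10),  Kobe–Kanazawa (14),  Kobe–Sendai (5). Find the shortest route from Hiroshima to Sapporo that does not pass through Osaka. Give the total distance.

16

Checking several routes:
Hiroshima - Sendai - Kobe - Nagasaki - Sapporo: 11 + 5 + 2 + 14 = 32
Hiroshima - Kobe - Nagasaki - Sapporo: 2 + 2 + 14 = 18
Hiroshima - Kobe - Kyoto - Sapporo: 2 + 9 + 8 = 19
Hiroshima - Kyoto - Sapporo: 8 + 8 = 16
Hiroshima - Fukuoka - Kyoto - Sapporo: 7 + 10 + 8 = 25
Shortest: 16.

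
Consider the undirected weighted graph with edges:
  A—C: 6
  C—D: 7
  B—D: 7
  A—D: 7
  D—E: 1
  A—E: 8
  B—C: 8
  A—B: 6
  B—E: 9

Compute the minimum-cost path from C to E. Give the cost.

8

Some routes from C to E:
C -> A -> E: 6 + 8 = 14
C -> A -> D -> E: 6 + 7 + 1 = 14
C -> D -> E: 7 + 1 = 8
C -> B -> D -> E: 8 + 7 + 1 = 16
C -> B -> E: 8 + 9 = 17
Best route has total 8.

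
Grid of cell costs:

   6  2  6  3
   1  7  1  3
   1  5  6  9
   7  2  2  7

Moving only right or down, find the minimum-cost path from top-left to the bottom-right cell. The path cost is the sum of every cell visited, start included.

One optimal route is r0c0 -> r1c0 -> r2c0 -> r2c1 -> r3c1 -> r3c2 -> r3c3.
Its cost is 6 + 1 + 1 + 5 + 2 + 2 + 7 = 24.

24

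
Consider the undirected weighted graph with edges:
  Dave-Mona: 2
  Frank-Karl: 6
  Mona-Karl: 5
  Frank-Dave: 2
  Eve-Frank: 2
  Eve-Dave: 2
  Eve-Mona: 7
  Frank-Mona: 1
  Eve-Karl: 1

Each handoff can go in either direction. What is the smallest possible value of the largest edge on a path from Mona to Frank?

1

Checking several routes:
Mona-Karl-Eve-Frank: max(5, 1, 2) = 5
Mona-Frank: max(1) = 1
Mona-Dave-Eve-Frank: max(2, 2, 2) = 2
Mona-Dave-Frank: max(2, 2) = 2
Smallest bottleneck: 1.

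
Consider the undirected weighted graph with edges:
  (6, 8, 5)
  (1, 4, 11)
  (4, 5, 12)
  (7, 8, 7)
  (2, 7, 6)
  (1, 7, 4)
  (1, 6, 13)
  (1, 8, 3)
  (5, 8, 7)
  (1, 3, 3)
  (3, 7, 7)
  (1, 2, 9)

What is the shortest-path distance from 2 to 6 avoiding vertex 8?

22

Routes from 2 to 6 avoiding 8:
2 - 1 - 6: 9 + 13 = 22
2 - 7 - 1 - 6: 6 + 4 + 13 = 23
2 - 7 - 3 - 1 - 6: 6 + 7 + 3 + 13 = 29
The minimum is 22.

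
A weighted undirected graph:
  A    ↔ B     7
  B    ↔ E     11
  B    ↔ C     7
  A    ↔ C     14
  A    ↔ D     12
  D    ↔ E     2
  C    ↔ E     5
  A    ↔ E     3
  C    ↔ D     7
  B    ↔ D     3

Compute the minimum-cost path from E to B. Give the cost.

5

A few of the E→B routes:
E-A-B: 3 + 7 = 10
E-C-B: 5 + 7 = 12
E-D-C-B: 2 + 7 + 7 = 16
E-D-B: 2 + 3 = 5
E-B: 11
E-C-D-B: 5 + 7 + 3 = 15
The minimum is 5.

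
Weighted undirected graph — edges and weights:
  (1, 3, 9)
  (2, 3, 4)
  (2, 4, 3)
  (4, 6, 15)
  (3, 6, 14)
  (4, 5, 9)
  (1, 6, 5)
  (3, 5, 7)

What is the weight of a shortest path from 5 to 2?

Routes from 5 to 2:
5-3-6-4-2: 7 + 14 + 15 + 3 = 39
5-3-2: 7 + 4 = 11
5-4-6-3-2: 9 + 15 + 14 + 4 = 42
5-3-1-6-4-2: 7 + 9 + 5 + 15 + 3 = 39
5-4-6-1-3-2: 9 + 15 + 5 + 9 + 4 = 42
5-4-2: 9 + 3 = 12
Best route has total 11.

11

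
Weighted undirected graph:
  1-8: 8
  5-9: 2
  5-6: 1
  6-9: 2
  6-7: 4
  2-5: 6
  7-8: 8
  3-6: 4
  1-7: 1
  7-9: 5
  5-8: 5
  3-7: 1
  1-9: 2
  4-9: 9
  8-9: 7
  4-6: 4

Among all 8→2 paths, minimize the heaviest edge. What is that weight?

6

Comparing a few candidate routes:
8 -> 9 -> 5 -> 2: max(7, 2, 6) = 7
8 -> 9 -> 7 -> 3 -> 6 -> 5 -> 2: max(7, 5, 1, 4, 1, 6) = 7
8 -> 5 -> 2: max(5, 6) = 6
8 -> 9 -> 1 -> 7 -> 3 -> 6 -> 5 -> 2: max(7, 2, 1, 1, 4, 1, 6) = 7
8 -> 9 -> 1 -> 7 -> 6 -> 5 -> 2: max(7, 2, 1, 4, 1, 6) = 7
8 -> 9 -> 7 -> 6 -> 5 -> 2: max(7, 5, 4, 1, 6) = 7
Best route has worst link 6.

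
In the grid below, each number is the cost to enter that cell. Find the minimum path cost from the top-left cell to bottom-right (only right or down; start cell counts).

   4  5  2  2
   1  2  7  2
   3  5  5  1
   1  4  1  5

19

Take [0,0] → [1,0] → [2,0] → [3,0] → [3,1] → [3,2] → [3,3] for a total of 4 + 1 + 3 + 1 + 4 + 1 + 5 = 19.
For comparison, the top-then-right route costs 21.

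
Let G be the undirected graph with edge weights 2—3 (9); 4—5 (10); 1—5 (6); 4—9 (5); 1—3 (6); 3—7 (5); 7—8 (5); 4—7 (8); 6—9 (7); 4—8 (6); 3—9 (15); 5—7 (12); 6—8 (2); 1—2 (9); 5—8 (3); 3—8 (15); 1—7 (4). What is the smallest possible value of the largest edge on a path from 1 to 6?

A few of the 1→6 routes:
1→3→7→8→6: max(6, 5, 5, 2) = 6
1→3→7→8→4→9→6: max(6, 5, 5, 6, 5, 7) = 7
1→7→8→6: max(4, 5, 2) = 5
1→5→8→6: max(6, 3, 2) = 6
1→5→8→4→9→6: max(6, 3, 6, 5, 7) = 7
The minimum achievable maximum is 5.

5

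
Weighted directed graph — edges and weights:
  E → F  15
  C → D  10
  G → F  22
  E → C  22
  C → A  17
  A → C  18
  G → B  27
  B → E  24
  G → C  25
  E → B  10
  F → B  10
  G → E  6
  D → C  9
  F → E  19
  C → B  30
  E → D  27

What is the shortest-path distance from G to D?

33

Some routes from G to D:
G→C→D: 25 + 10 = 35
G→E→D: 6 + 27 = 33
G→E→C→D: 6 + 22 + 10 = 38
Shortest: 33.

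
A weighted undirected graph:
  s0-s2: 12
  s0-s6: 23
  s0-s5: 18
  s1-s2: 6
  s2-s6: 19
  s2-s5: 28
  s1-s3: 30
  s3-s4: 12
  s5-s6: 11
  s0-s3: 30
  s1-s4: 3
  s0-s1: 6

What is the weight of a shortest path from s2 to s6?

19

Comparing a few candidate routes:
s2 - s6: 19
s2 - s1 - s0 - s6: 6 + 6 + 23 = 35
s2 - s0 - s6: 12 + 23 = 35
The minimum is 19.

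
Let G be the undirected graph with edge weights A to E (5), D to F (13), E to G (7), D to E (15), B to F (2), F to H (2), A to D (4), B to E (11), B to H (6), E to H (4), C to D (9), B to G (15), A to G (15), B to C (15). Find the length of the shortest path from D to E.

9

Some routes from D to E:
D-F-H-E: 13 + 2 + 4 = 19
D-A-E: 4 + 5 = 9
D-F-B-H-E: 13 + 2 + 6 + 4 = 25
D-E: 15
The minimum is 9.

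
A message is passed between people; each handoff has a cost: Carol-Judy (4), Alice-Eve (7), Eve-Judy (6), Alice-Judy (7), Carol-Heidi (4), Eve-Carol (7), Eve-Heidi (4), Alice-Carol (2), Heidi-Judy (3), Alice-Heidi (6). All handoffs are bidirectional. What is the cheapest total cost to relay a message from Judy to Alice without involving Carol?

Candidate routes:
Judy → Eve → Heidi → Alice: 6 + 4 + 6 = 16
Judy → Alice: 7
Judy → Heidi → Alice: 3 + 6 = 9
Judy → Eve → Alice: 6 + 7 = 13
Judy → Heidi → Eve → Alice: 3 + 4 + 7 = 14
The minimum is 7.

7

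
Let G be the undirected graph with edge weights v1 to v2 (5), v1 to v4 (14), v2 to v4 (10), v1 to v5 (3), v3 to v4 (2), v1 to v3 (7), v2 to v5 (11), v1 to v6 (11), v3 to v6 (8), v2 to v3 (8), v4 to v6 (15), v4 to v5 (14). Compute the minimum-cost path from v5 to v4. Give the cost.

12

Some routes from v5 to v4:
v5→v1→v4: 3 + 14 = 17
v5→v4: 14
v5→v1→v2→v4: 3 + 5 + 10 = 18
v5→v1→v2→v3→v4: 3 + 5 + 8 + 2 = 18
v5→v1→v3→v4: 3 + 7 + 2 = 12
Best route has total 12.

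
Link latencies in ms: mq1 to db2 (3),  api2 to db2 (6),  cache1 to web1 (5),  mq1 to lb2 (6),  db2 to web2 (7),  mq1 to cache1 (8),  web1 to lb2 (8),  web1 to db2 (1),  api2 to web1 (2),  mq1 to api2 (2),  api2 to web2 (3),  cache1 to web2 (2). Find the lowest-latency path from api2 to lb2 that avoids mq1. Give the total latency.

Candidate routes:
api2 -> db2 -> web2 -> cache1 -> web1 -> lb2: 6 + 7 + 2 + 5 + 8 = 28
api2 -> web1 -> lb2: 2 + 8 = 10
api2 -> web2 -> cache1 -> web1 -> lb2: 3 + 2 + 5 + 8 = 18
api2 -> db2 -> web1 -> lb2: 6 + 1 + 8 = 15
api2 -> web2 -> db2 -> web1 -> lb2: 3 + 7 + 1 + 8 = 19
Best route has total 10 ms.

10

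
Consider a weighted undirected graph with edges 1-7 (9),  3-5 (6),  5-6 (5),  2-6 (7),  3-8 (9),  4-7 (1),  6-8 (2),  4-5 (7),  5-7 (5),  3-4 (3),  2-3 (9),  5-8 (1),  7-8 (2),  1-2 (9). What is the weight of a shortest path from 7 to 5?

A few of the 7→5 routes:
7→8→6→5: 2 + 2 + 5 = 9
7→4→3→8→5: 1 + 3 + 9 + 1 = 14
7→4→3→5: 1 + 3 + 6 = 10
7→8→5: 2 + 1 = 3
7→5: 5
7→4→5: 1 + 7 = 8
Shortest: 3.

3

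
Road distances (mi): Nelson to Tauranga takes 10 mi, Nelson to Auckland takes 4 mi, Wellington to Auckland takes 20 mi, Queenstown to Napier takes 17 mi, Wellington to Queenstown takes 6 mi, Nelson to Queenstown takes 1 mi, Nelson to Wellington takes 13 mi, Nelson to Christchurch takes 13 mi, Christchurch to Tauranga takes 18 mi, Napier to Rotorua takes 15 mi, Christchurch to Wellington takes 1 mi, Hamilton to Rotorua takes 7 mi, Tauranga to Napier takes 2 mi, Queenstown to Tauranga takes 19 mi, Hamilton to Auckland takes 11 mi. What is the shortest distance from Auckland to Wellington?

11

Some routes from Auckland to Wellington:
Auckland-Nelson-Christchurch-Wellington: 4 + 13 + 1 = 18
Auckland-Nelson-Wellington: 4 + 13 = 17
Auckland-Nelson-Queenstown-Wellington: 4 + 1 + 6 = 11
The minimum is 11 mi.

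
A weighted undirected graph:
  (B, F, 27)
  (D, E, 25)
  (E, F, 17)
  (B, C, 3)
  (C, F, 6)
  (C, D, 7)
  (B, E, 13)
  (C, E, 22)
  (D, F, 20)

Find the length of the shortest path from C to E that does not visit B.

Some routes from C to E avoiding B:
C → E: 22
C → F → E: 6 + 17 = 23
C → D → E: 7 + 25 = 32
The minimum is 22.

22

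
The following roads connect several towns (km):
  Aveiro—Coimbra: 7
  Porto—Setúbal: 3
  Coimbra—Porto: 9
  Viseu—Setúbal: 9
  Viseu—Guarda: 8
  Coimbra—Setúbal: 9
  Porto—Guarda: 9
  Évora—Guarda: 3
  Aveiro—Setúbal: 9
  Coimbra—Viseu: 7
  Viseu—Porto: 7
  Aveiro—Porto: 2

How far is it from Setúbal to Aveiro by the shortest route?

5

Checking several routes:
Setúbal - Coimbra - Porto - Aveiro: 9 + 9 + 2 = 20
Setúbal - Porto - Aveiro: 3 + 2 = 5
Setúbal - Aveiro: 9
Setúbal - Viseu - Porto - Aveiro: 9 + 7 + 2 = 18
Setúbal - Coimbra - Aveiro: 9 + 7 = 16
Setúbal - Porto - Coimbra - Aveiro: 3 + 9 + 7 = 19
Shortest: 5 km.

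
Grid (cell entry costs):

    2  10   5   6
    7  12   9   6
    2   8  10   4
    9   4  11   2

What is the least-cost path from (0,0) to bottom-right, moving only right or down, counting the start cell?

35

Best path: (0,0) → (0,1) → (0,2) → (0,3) → (1,3) → (2,3) → (3,3)
Cost: 2 + 10 + 5 + 6 + 6 + 4 + 2 = 35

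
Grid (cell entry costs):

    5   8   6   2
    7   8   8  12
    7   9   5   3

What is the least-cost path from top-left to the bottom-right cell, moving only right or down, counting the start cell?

Path r0c0→r0c1→r0c2→r1c2→r2c2→r2c3: 5 + 8 + 6 + 8 + 5 + 3 = 35.
For comparison, the top-then-right route costs 36.

35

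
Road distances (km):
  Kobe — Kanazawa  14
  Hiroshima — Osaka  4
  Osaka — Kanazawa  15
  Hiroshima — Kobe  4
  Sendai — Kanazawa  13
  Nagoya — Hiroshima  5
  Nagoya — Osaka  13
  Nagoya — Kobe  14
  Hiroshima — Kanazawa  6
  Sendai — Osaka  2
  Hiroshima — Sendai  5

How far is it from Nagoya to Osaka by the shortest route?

Checking several routes:
Nagoya -> Hiroshima -> Sendai -> Osaka: 5 + 5 + 2 = 12
Nagoya -> Hiroshima -> Osaka: 5 + 4 = 9
Nagoya -> Osaka: 13
Best route has total 9 km.

9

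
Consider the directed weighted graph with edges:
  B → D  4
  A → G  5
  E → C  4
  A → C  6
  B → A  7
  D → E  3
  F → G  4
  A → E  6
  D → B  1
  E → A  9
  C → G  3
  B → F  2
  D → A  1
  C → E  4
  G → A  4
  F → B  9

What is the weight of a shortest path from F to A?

8

Routes from F to A:
F -> B -> D -> E -> C -> G -> A: 9 + 4 + 3 + 4 + 3 + 4 = 27
F -> G -> A: 4 + 4 = 8
F -> B -> D -> A: 9 + 4 + 1 = 14
F -> B -> A: 9 + 7 = 16
F -> B -> D -> E -> A: 9 + 4 + 3 + 9 = 25
Shortest: 8.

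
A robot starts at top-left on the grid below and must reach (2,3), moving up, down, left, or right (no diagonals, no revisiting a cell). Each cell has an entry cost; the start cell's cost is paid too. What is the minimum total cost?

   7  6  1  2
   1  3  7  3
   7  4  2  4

21

One optimal route is (0,0) (1,0) (1,1) (2,1) (2,2) (2,3).
Its cost is 7 + 1 + 3 + 4 + 2 + 4 = 21.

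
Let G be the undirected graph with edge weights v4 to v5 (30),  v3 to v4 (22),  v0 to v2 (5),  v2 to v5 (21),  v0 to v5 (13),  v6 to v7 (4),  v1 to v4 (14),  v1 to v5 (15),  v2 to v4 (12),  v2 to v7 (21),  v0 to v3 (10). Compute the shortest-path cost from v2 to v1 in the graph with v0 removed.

26

Routes from v2 to v1 avoiding v0:
v2 → v5 → v1: 21 + 15 = 36
v2 → v4 → v1: 12 + 14 = 26
v2 → v4 → v5 → v1: 12 + 30 + 15 = 57
v2 → v5 → v4 → v1: 21 + 30 + 14 = 65
The minimum is 26.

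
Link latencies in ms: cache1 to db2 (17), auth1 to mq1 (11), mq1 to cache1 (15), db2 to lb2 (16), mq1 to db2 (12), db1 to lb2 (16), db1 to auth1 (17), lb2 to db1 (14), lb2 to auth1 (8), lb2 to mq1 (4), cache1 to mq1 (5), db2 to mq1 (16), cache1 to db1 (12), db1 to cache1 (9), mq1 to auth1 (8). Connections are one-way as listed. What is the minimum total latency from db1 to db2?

Comparing a few candidate routes:
db1 -> cache1 -> db2: 9 + 17 = 26
db1 -> lb2 -> auth1 -> mq1 -> db2: 16 + 8 + 11 + 12 = 47
db1 -> cache1 -> mq1 -> db2: 9 + 5 + 12 = 26
db1 -> lb2 -> mq1 -> db2: 16 + 4 + 12 = 32
db1 -> auth1 -> mq1 -> db2: 17 + 11 + 12 = 40
db1 -> lb2 -> mq1 -> cache1 -> db2: 16 + 4 + 15 + 17 = 52
Best route has total 26 ms.

26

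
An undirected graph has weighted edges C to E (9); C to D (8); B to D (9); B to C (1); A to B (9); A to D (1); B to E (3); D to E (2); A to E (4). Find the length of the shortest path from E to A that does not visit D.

Paths from E to A avoiding D:
E → B → A: 3 + 9 = 12
E → A: 4
E → C → B → A: 9 + 1 + 9 = 19
Best route has total 4.

4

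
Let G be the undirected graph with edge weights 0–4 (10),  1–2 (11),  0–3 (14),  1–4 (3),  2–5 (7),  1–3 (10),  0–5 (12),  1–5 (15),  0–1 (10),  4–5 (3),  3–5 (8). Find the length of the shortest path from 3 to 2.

Some routes from 3 to 2:
3 - 0 - 5 - 2: 14 + 12 + 7 = 33
3 - 5 - 2: 8 + 7 = 15
3 - 5 - 4 - 1 - 2: 8 + 3 + 3 + 11 = 25
3 - 1 - 4 - 5 - 2: 10 + 3 + 3 + 7 = 23
3 - 1 - 2: 10 + 11 = 21
3 - 1 - 5 - 2: 10 + 15 + 7 = 32
The minimum is 15.

15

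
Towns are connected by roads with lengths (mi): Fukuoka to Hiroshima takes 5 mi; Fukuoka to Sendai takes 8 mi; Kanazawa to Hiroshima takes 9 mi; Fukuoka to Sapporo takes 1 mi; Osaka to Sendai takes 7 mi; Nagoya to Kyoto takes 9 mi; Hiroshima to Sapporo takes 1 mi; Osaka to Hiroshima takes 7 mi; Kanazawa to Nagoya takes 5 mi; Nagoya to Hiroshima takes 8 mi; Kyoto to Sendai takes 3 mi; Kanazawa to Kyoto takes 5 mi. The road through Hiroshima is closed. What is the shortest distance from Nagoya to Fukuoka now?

20

Routes from Nagoya to Fukuoka avoiding Hiroshima:
Nagoya → Kyoto → Sendai → Fukuoka: 9 + 3 + 8 = 20
Nagoya → Kanazawa → Kyoto → Sendai → Fukuoka: 5 + 5 + 3 + 8 = 21
The minimum is 20 mi.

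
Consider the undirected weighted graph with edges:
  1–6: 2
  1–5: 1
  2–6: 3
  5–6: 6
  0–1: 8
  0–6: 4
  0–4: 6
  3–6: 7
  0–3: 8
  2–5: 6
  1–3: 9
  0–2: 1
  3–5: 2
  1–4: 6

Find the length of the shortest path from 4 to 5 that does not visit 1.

13

A few of the 4→5 routes:
4 - 0 - 2 - 6 - 5: 6 + 1 + 3 + 6 = 16
4 - 0 - 3 - 5: 6 + 8 + 2 = 16
4 - 0 - 2 - 5: 6 + 1 + 6 = 13
Shortest: 13.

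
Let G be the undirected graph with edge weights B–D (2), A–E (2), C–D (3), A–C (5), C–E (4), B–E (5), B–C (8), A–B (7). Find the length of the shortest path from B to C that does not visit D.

Comparing a few candidate routes:
B→E→A→C: 5 + 2 + 5 = 12
B→E→C: 5 + 4 = 9
B→C: 8
The minimum is 8.

8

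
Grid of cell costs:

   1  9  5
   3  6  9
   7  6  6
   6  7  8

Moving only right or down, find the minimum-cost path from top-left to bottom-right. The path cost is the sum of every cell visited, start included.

30

Cheapest: (0,0) → (1,0) → (1,1) → (2,1) → (2,2) → (3,2)
  1 + 3 + 6 + 6 + 6 + 8 = 30
(Top row then right column would cost 38.)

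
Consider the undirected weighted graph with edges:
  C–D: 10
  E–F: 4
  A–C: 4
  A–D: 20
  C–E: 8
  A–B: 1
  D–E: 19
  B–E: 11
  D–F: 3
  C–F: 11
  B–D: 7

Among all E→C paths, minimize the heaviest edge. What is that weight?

7

Some routes from E to C:
E -> F -> D -> C: max(4, 3, 10) = 10
E -> C: max(8) = 8
E -> F -> D -> B -> A -> C: max(4, 3, 7, 1, 4) = 7
The minimum achievable maximum is 7.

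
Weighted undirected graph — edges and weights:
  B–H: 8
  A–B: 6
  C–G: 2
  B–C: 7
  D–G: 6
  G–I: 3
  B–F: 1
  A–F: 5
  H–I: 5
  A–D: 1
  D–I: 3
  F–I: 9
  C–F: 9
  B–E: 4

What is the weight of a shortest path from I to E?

Some routes from I to E:
I -> D -> A -> B -> E: 3 + 1 + 6 + 4 = 14
I -> F -> B -> E: 9 + 1 + 4 = 14
I -> D -> A -> F -> B -> E: 3 + 1 + 5 + 1 + 4 = 14
I -> G -> C -> B -> E: 3 + 2 + 7 + 4 = 16
I -> G -> C -> F -> B -> E: 3 + 2 + 9 + 1 + 4 = 19
I -> H -> B -> E: 5 + 8 + 4 = 17
Best route has total 14.

14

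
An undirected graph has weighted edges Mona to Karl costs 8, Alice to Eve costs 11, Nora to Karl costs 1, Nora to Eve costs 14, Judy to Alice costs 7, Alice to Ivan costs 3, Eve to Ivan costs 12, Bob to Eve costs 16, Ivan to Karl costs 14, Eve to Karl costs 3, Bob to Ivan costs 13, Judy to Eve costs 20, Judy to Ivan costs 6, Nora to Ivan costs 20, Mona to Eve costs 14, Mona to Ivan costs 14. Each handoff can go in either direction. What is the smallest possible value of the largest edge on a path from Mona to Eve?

Comparing a few candidate routes:
Mona -> Karl -> Eve: max(8, 3) = 8
Mona -> Ivan -> Judy -> Alice -> Eve: max(14, 6, 7, 11) = 14
Mona -> Ivan -> Eve: max(14, 12) = 14
Smallest bottleneck: 8.

8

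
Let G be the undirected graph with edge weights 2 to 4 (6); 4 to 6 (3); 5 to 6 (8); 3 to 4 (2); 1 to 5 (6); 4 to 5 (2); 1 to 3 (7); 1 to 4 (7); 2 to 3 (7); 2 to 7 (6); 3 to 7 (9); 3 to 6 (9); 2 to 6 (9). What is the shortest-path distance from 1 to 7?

16

Some routes from 1 to 7:
1→4→3→7: 7 + 2 + 9 = 18
1→5→4→3→7: 6 + 2 + 2 + 9 = 19
1→3→7: 7 + 9 = 16
The minimum is 16.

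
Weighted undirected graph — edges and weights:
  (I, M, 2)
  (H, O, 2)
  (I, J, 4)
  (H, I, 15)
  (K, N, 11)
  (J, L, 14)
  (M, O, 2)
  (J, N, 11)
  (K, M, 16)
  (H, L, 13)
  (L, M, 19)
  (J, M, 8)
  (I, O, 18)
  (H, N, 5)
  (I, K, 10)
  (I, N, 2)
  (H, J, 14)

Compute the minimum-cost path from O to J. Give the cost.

A few of the O→J routes:
O-M-I-N-J: 2 + 2 + 2 + 11 = 17
O-M-J: 2 + 8 = 10
O-H-N-I-J: 2 + 5 + 2 + 4 = 13
O-H-J: 2 + 14 = 16
O-M-I-J: 2 + 2 + 4 = 8
Shortest: 8.

8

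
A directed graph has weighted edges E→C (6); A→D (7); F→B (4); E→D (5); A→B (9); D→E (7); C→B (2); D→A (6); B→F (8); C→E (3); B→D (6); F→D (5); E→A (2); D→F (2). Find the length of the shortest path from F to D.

Paths from F to D:
F→D: 5
F→B→D: 4 + 6 = 10
Best route has total 5.

5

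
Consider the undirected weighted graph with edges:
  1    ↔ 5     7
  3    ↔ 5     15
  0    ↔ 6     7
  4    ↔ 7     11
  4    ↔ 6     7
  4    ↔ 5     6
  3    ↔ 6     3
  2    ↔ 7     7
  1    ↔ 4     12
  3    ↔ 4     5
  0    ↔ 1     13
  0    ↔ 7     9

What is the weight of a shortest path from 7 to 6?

16

A few of the 7→6 routes:
7 -> 4 -> 6: 11 + 7 = 18
7 -> 4 -> 5 -> 3 -> 6: 11 + 6 + 15 + 3 = 35
7 -> 0 -> 1 -> 4 -> 6: 9 + 13 + 12 + 7 = 41
7 -> 4 -> 3 -> 6: 11 + 5 + 3 = 19
7 -> 0 -> 6: 9 + 7 = 16
The minimum is 16.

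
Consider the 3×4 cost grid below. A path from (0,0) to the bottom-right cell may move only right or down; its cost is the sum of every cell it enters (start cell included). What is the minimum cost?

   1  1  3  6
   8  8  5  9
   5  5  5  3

Path r0c0 r0c1 r0c2 r1c2 r2c2 r2c3: 1 + 1 + 3 + 5 + 5 + 3 = 18.

18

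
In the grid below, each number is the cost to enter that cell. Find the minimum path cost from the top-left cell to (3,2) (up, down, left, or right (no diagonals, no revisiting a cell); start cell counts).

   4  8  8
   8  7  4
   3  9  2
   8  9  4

One optimal route is [0,0] → [0,1] → [1,1] → [1,2] → [2,2] → [3,2].
Its cost is 4 + 8 + 7 + 4 + 2 + 4 = 29.

29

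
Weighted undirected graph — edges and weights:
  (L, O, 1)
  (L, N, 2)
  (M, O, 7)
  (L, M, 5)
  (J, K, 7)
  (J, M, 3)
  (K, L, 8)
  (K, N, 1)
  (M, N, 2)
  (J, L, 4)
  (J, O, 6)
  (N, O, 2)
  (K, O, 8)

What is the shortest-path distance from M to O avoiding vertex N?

6

Checking several routes:
M→J→O: 3 + 6 = 9
M→L→J→O: 5 + 4 + 6 = 15
M→J→L→O: 3 + 4 + 1 = 8
M→L→O: 5 + 1 = 6
M→O: 7
Shortest: 6.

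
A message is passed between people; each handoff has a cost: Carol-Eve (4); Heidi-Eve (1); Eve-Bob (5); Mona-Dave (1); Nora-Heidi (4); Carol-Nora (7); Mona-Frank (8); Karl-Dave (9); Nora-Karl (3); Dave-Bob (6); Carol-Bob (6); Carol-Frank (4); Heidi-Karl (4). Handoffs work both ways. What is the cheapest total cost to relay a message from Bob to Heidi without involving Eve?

17

Some routes from Bob to Heidi avoiding Eve:
Bob→Dave→Karl→Nora→Heidi: 6 + 9 + 3 + 4 = 22
Bob→Carol→Nora→Heidi: 6 + 7 + 4 = 17
Bob→Carol→Nora→Karl→Heidi: 6 + 7 + 3 + 4 = 20
Bob→Dave→Mona→Frank→Carol→Nora→Heidi: 6 + 1 + 8 + 4 + 7 + 4 = 30
Bob→Dave→Karl→Heidi: 6 + 9 + 4 = 19
Best route has total 17.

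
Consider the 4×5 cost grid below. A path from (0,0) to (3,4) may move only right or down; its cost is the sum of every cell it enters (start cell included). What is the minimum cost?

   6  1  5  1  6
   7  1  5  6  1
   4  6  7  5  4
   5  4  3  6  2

26

Cheapest: [0,0] [0,1] [0,2] [0,3] [0,4] [1,4] [2,4] [3,4]
  6 + 1 + 5 + 1 + 6 + 1 + 4 + 2 = 26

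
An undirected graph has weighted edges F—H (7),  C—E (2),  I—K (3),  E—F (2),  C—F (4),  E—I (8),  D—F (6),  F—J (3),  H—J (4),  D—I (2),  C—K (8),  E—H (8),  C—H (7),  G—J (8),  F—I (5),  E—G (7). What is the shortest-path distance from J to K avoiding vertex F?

Some routes from J to K avoiding F:
J - H - E - I - K: 4 + 8 + 8 + 3 = 23
J - H - C - E - I - K: 4 + 7 + 2 + 8 + 3 = 24
J - H - C - K: 4 + 7 + 8 = 19
J - H - E - C - K: 4 + 8 + 2 + 8 = 22
Best route has total 19.

19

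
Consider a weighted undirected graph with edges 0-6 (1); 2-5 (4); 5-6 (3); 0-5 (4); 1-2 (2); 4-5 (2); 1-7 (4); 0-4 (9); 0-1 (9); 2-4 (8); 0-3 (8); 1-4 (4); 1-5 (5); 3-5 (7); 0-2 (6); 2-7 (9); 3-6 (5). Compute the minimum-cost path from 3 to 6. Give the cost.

A few of the 3→6 routes:
3 → 5 → 0 → 6: 7 + 4 + 1 = 12
3 → 0 → 6: 8 + 1 = 9
3 → 5 → 6: 7 + 3 = 10
3 → 0 → 5 → 6: 8 + 4 + 3 = 15
3 → 6: 5
Best route has total 5.

5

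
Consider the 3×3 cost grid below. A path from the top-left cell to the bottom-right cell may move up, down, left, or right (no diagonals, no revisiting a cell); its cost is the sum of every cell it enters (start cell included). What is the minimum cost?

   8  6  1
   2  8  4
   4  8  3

One optimal route is (0,0) (0,1) (0,2) (1,2) (2,2).
Its cost is 8 + 6 + 1 + 4 + 3 = 22.

22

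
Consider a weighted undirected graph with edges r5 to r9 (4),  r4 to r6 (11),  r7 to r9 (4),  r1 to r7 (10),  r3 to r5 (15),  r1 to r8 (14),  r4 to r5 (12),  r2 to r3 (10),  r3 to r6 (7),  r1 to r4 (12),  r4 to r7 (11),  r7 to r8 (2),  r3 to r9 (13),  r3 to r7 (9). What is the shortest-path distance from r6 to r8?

18

Some routes from r6 to r8:
r6 → r3 → r5 → r9 → r7 → r8: 7 + 15 + 4 + 4 + 2 = 32
r6 → r4 → r5 → r9 → r7 → r8: 11 + 12 + 4 + 4 + 2 = 33
r6 → r3 → r7 → r8: 7 + 9 + 2 = 18
r6 → r3 → r9 → r7 → r8: 7 + 13 + 4 + 2 = 26
r6 → r4 → r7 → r8: 11 + 11 + 2 = 24
The minimum is 18.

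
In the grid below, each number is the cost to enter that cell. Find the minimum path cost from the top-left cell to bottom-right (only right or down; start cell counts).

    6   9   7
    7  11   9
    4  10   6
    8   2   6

Path r0c0 -> r1c0 -> r2c0 -> r3c0 -> r3c1 -> r3c2: 6 + 7 + 4 + 8 + 2 + 6 = 33.
For comparison, the top-then-right route costs 43.

33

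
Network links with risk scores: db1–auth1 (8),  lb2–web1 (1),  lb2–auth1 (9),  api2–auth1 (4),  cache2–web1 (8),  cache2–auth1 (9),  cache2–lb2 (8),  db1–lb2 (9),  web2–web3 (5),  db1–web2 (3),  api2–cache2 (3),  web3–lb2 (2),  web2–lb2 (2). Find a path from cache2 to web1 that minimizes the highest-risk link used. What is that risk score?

8

Some routes from cache2 to web1:
cache2→api2→auth1→lb2→web1: max(3, 4, 9, 1) = 9
cache2→lb2→web1: max(8, 1) = 8
cache2→web1: max(8) = 8
cache2→api2→auth1→db1→web2→web3→lb2→web1: max(3, 4, 8, 3, 5, 2, 1) = 8
cache2→api2→auth1→db1→web2→lb2→web1: max(3, 4, 8, 3, 2, 1) = 8
The minimum achievable maximum is 8.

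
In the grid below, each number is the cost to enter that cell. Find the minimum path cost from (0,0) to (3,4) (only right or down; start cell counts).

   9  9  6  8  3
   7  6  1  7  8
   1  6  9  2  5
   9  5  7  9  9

Path r0c0 r1c0 r1c1 r1c2 r1c3 r2c3 r2c4 r3c4: 9 + 7 + 6 + 1 + 7 + 2 + 5 + 9 = 46.
(Top row then right column would cost 57.)

46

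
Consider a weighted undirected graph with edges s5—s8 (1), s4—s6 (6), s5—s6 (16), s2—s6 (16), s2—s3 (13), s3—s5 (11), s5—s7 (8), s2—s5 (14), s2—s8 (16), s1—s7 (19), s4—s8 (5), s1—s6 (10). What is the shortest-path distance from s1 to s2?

26

Comparing a few candidate routes:
s1 - s6 - s2: 10 + 16 = 26
s1 - s6 - s4 - s8 - s2: 10 + 6 + 5 + 16 = 37
s1 - s6 - s4 - s8 - s5 - s2: 10 + 6 + 5 + 1 + 14 = 36
The minimum is 26.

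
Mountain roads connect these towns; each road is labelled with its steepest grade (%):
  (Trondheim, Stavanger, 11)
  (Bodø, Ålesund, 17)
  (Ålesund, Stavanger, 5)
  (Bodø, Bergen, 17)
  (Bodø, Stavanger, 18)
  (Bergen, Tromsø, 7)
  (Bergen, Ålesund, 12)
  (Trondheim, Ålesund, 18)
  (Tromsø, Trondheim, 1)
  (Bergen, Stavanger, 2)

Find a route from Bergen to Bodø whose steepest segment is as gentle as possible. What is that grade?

Checking several routes:
Bergen-Tromsø-Trondheim-Ålesund-Bodø: max(7, 1, 18, 17) = 18
Bergen-Tromsø-Trondheim-Stavanger-Ålesund-Bodø: max(7, 1, 11, 5, 17) = 17
Bergen-Bodø: max(17) = 17
Bergen-Ålesund-Bodø: max(12, 17) = 17
Bergen-Stavanger-Ålesund-Bodø: max(2, 5, 17) = 17
Smallest bottleneck: 17%.

17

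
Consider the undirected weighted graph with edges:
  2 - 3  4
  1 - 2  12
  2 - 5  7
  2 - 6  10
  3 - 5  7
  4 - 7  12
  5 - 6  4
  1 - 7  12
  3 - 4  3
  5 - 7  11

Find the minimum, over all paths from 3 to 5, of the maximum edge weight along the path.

7

Comparing a few candidate routes:
3 - 5: max(7) = 7
3 - 2 - 5: max(4, 7) = 7
3 - 2 - 6 - 5: max(4, 10, 4) = 10
Best route has worst link 7.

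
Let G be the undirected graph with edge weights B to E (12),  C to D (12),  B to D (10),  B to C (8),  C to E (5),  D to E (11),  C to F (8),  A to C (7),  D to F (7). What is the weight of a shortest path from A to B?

15

Checking several routes:
A -> C -> D -> B: 7 + 12 + 10 = 29
A -> C -> B: 7 + 8 = 15
A -> C -> E -> B: 7 + 5 + 12 = 24
The minimum is 15.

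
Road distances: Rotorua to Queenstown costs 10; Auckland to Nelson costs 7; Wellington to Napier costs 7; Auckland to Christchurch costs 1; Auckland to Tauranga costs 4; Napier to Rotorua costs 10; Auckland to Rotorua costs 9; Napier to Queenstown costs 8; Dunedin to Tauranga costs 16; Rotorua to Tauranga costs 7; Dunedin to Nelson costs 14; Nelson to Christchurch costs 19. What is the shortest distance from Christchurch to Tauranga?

Some routes from Christchurch to Tauranga:
Christchurch→Nelson→Auckland→Rotorua→Tauranga: 19 + 7 + 9 + 7 = 42
Christchurch→Auckland→Rotorua→Tauranga: 1 + 9 + 7 = 17
Christchurch→Auckland→Tauranga: 1 + 4 = 5
Christchurch→Auckland→Nelson→Dunedin→Tauranga: 1 + 7 + 14 + 16 = 38
Christchurch→Nelson→Auckland→Tauranga: 19 + 7 + 4 = 30
Shortest: 5.

5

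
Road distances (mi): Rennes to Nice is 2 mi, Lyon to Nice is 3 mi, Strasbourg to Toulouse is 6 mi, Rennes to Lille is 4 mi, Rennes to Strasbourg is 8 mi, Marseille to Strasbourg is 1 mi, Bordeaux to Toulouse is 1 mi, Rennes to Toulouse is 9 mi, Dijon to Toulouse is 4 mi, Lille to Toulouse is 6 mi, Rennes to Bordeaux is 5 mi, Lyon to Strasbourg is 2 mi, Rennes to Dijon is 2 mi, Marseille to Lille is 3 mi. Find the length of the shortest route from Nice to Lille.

Some routes from Nice to Lille:
Nice → Lyon → Strasbourg → Marseille → Lille: 3 + 2 + 1 + 3 = 9
Nice → Rennes → Dijon → Toulouse → Lille: 2 + 2 + 4 + 6 = 14
Nice → Rennes → Lille: 2 + 4 = 6
Nice → Rennes → Bordeaux → Toulouse → Lille: 2 + 5 + 1 + 6 = 14
The minimum is 6 mi.

6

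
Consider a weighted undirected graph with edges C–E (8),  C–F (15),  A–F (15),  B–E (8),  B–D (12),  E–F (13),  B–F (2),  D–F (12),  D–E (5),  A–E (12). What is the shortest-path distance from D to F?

Comparing a few candidate routes:
D -> E -> B -> F: 5 + 8 + 2 = 15
D -> F: 12
D -> B -> F: 12 + 2 = 14
D -> E -> F: 5 + 13 = 18
D -> E -> A -> F: 5 + 12 + 15 = 32
D -> E -> C -> F: 5 + 8 + 15 = 28
Shortest: 12.

12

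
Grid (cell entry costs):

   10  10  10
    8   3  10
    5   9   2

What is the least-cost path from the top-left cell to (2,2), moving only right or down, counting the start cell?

32

Take r0c0→r1c0→r1c1→r2c1→r2c2 for a total of 10 + 8 + 3 + 9 + 2 = 32.
For comparison, the top-then-right route costs 42.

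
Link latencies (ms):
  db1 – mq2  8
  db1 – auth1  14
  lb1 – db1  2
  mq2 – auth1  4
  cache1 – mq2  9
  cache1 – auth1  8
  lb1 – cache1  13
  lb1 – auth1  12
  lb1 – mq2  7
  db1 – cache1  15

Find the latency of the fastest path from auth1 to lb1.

Comparing a few candidate routes:
auth1→mq2→db1→lb1: 4 + 8 + 2 = 14
auth1→mq2→lb1: 4 + 7 = 11
auth1→db1→lb1: 14 + 2 = 16
auth1→lb1: 12
Best route has total 11 ms.

11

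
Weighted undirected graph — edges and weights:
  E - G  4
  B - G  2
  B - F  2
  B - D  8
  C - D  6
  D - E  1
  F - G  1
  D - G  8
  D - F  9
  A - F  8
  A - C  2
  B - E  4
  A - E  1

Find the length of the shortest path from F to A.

6

Comparing a few candidate routes:
F-G-E-A: 1 + 4 + 1 = 6
F-B-E-A: 2 + 4 + 1 = 7
F-A: 8
Best route has total 6.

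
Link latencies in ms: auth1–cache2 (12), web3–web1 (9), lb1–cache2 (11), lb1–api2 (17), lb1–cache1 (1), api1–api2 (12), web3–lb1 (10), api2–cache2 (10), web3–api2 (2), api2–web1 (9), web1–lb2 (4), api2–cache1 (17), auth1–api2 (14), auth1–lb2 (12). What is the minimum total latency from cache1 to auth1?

Checking several routes:
cache1 -> lb1 -> web3 -> api2 -> auth1: 1 + 10 + 2 + 14 = 27
cache1 -> lb1 -> api2 -> auth1: 1 + 17 + 14 = 32
cache1 -> lb1 -> cache2 -> auth1: 1 + 11 + 12 = 24
cache1 -> api2 -> auth1: 17 + 14 = 31
cache1 -> lb1 -> web3 -> api2 -> cache2 -> auth1: 1 + 10 + 2 + 10 + 12 = 35
The minimum is 24 ms.

24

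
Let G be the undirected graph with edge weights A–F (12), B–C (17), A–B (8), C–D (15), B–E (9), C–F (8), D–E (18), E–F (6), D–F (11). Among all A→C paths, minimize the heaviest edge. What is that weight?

9

A few of the A→C routes:
A → B → E → F → C: max(8, 9, 6, 8) = 9
A → F → C: max(12, 8) = 12
A → F → D → C: max(12, 11, 15) = 15
Smallest bottleneck: 9.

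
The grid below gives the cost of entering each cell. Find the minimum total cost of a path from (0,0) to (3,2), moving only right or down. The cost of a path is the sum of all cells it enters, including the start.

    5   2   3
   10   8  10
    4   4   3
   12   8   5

27

One optimal route is (0,0) -> (0,1) -> (1,1) -> (2,1) -> (2,2) -> (3,2).
Its cost is 5 + 2 + 8 + 4 + 3 + 5 = 27.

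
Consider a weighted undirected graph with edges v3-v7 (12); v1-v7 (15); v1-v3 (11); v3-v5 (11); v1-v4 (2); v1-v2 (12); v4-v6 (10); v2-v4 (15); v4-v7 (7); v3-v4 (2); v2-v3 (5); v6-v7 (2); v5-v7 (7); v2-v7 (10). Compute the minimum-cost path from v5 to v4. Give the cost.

13

Some routes from v5 to v4:
v5-v7-v3-v4: 7 + 12 + 2 = 21
v5-v7-v4: 7 + 7 = 14
v5-v7-v6-v4: 7 + 2 + 10 = 19
v5-v3-v4: 11 + 2 = 13
v5-v7-v2-v3-v4: 7 + 10 + 5 + 2 = 24
Shortest: 13.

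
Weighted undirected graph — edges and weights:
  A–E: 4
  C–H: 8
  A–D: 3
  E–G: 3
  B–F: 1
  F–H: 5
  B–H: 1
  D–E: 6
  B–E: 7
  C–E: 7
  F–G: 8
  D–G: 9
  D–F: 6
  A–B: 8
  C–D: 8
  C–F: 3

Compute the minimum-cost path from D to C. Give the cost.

8

A few of the D→C routes:
D-F-C: 6 + 3 = 9
D-C: 8
D-E-C: 6 + 7 = 13
The minimum is 8.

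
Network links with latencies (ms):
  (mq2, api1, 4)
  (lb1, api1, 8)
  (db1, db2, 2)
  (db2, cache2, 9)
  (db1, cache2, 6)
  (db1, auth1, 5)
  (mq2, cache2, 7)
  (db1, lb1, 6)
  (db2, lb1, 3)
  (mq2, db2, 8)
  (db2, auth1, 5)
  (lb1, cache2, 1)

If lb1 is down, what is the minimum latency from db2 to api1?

12

Candidate routes:
db2→db1→cache2→mq2→api1: 2 + 6 + 7 + 4 = 19
db2→cache2→mq2→api1: 9 + 7 + 4 = 20
db2→auth1→db1→cache2→mq2→api1: 5 + 5 + 6 + 7 + 4 = 27
db2→mq2→api1: 8 + 4 = 12
Shortest: 12 ms.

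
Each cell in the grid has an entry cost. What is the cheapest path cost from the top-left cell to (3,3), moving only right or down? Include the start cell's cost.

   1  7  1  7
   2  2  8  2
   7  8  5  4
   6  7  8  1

20

Path (0,0) → (1,0) → (1,1) → (1,2) → (1,3) → (2,3) → (3,3): 1 + 2 + 2 + 8 + 2 + 4 + 1 = 20.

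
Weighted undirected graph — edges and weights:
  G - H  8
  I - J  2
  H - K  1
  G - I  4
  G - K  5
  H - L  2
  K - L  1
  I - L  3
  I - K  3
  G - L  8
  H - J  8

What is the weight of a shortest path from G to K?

5

Comparing a few candidate routes:
G - L - K: 8 + 1 = 9
G - I - L - H - K: 4 + 3 + 2 + 1 = 10
G - K: 5
G - I - L - K: 4 + 3 + 1 = 8
G - H - K: 8 + 1 = 9
G - I - K: 4 + 3 = 7
The minimum is 5.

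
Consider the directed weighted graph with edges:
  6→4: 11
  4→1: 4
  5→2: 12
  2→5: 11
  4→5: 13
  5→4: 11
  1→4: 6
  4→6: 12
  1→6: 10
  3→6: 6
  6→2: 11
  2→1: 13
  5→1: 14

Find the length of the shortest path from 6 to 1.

Some routes from 6 to 1:
6 -> 4 -> 5 -> 1: 11 + 13 + 14 = 38
6 -> 2 -> 1: 11 + 13 = 24
6 -> 2 -> 5 -> 1: 11 + 11 + 14 = 36
6 -> 2 -> 5 -> 4 -> 1: 11 + 11 + 11 + 4 = 37
6 -> 4 -> 1: 11 + 4 = 15
The minimum is 15.

15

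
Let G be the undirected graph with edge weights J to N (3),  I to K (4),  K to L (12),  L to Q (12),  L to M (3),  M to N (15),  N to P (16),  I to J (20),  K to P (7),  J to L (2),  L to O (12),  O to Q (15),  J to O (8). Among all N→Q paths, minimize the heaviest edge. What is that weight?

12

Some routes from N to Q:
N - J - O - Q: max(3, 8, 15) = 15
N - M - L - J - O - Q: max(15, 3, 2, 8, 15) = 15
N - J - L - Q: max(3, 2, 12) = 12
N - J - O - L - Q: max(3, 8, 12, 12) = 12
N - J - L - O - Q: max(3, 2, 12, 15) = 15
N - M - L - Q: max(15, 3, 12) = 15
The minimum achievable maximum is 12.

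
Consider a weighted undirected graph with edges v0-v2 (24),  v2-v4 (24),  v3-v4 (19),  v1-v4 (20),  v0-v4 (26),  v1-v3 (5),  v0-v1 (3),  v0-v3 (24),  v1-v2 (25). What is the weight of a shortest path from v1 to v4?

20

A few of the v1→v4 routes:
v1 → v3 → v4: 5 + 19 = 24
v1 → v0 → v4: 3 + 26 = 29
v1 → v4: 20
Best route has total 20.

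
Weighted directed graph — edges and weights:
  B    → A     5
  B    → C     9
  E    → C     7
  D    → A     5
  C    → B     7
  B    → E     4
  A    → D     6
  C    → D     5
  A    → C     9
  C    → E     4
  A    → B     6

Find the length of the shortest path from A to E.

10

Candidate routes:
A → B → C → E: 6 + 9 + 4 = 19
A → C → B → E: 9 + 7 + 4 = 20
A → C → E: 9 + 4 = 13
A → B → E: 6 + 4 = 10
The minimum is 10.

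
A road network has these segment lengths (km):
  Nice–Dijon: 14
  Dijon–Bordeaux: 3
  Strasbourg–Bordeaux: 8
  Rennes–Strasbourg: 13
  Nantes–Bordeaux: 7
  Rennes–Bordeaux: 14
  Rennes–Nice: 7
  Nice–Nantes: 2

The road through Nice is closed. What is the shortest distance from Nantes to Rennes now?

21

Paths from Nantes to Rennes avoiding Nice:
Nantes→Bordeaux→Rennes: 7 + 14 = 21
Nantes→Bordeaux→Strasbourg→Rennes: 7 + 8 + 13 = 28
The minimum is 21 km.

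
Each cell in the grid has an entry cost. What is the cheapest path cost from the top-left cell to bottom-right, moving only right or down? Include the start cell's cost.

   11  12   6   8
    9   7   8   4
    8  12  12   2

41

One optimal route is r0c0 r1c0 r1c1 r1c2 r1c3 r2c3.
Its cost is 11 + 9 + 7 + 8 + 4 + 2 = 41.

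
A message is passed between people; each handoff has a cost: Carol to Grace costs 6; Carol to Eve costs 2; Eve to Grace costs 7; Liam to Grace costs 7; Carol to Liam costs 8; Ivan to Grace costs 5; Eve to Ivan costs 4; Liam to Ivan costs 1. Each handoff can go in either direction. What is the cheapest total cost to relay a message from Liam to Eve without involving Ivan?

Candidate routes:
Liam-Carol-Eve: 8 + 2 = 10
Liam-Grace-Carol-Eve: 7 + 6 + 2 = 15
Liam-Grace-Eve: 7 + 7 = 14
Liam-Carol-Grace-Eve: 8 + 6 + 7 = 21
The minimum is 10.

10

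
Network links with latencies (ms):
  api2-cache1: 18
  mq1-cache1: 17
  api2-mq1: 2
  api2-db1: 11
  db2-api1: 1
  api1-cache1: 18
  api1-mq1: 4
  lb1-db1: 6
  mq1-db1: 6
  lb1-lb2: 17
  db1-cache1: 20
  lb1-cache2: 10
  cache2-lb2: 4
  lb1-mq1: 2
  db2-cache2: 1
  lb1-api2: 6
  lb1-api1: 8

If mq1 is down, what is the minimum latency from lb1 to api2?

6

Some routes from lb1 to api2 avoiding mq1:
lb1 -> api1 -> cache1 -> api2: 8 + 18 + 18 = 44
lb1 -> api2: 6
lb1 -> db1 -> cache1 -> api2: 6 + 20 + 18 = 44
lb1 -> db1 -> api2: 6 + 11 = 17
Best route has total 6 ms.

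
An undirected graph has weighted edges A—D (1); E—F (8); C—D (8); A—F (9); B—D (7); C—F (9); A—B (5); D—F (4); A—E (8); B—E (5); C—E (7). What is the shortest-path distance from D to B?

6

Comparing a few candidate routes:
D → A → E → B: 1 + 8 + 5 = 14
D → A → B: 1 + 5 = 6
D → F → E → B: 4 + 8 + 5 = 17
D → F → A → B: 4 + 9 + 5 = 18
D → B: 7
Best route has total 6.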